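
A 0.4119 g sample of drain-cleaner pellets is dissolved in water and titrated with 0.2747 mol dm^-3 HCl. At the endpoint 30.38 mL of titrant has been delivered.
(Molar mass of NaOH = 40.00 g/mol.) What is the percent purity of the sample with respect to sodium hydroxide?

NaOH + HCl → NaCl + H2O
n(HCl) = 0.03038 L × 0.2747 mol/L = 8.345 × 10^-3 mol
n(NaOH) = 8.345 × 10^-3 mol (1:1 ratio)
mass of NaOH = 8.345 × 10^-3 × 40.00 g/mol = 0.3338 g
% NaOH = 0.3338 / 0.4119 × 100 = 81.04 %

81.04 %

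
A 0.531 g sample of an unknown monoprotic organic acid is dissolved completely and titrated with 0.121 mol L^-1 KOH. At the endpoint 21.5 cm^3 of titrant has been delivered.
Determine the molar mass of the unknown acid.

n(KOH) = 0.0215 L × 0.121 mol/L = 2.60 × 10^-3 mol
n(HA) = 2.60 × 10^-3 mol (1:1 ratio)
M = m / n = 0.531 g / 2.60 × 10^-3 mol = 204 g/mol

204 g/mol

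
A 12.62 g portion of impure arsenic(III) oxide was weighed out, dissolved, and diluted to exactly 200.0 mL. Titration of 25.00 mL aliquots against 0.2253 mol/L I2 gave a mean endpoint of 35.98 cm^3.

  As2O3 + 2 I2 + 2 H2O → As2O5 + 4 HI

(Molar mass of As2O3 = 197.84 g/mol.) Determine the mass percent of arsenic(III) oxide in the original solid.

n(I2) per titration = 0.03598 × 0.2253 = 8.106 × 10^-3 mol
From the 1:2 ratio, n(As2O3) in each aliquot = 1/2 × 8.106 × 10^-3 = 4.053 × 10^-3 mol
n(As2O3) in the whole flask = 4.053 × 10^-3 × 200.0/25.00 = 0.03243 mol
mass of As2O3 = 0.03243 × 197.84 = 6.415 g
% As2O3 = 6.415 / 12.62 × 100 = 50.83 %

50.83 %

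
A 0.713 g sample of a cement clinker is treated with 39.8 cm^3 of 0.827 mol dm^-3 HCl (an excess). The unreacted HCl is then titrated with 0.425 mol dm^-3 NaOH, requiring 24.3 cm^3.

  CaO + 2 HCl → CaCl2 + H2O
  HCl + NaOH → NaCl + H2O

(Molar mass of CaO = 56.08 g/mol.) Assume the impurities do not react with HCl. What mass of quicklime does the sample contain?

n(HCl) added = 0.0398 × 0.827 = 0.0329 mol
n(NaOH) used in back-titration = 0.0243 × 0.425 = 0.0103 mol
n(HCl) left over = 0.0103 mol (1:1 ratio)
n(HCl) consumed by analyte = 0.0329 − 0.0103 = 0.0226 mol
From the 1:2 ratio, n(CaO) = 1/2 × 0.0226 = 0.0113 mol
mass of CaO = 0.0113 × 56.08 = 0.633 g

0.633 g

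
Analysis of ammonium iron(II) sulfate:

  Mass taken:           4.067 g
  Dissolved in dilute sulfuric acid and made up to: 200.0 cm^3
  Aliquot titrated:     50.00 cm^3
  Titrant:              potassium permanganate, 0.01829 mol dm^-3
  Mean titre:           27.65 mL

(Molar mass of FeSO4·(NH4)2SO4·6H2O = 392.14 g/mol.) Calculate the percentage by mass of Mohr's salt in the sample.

97.52 %

MnO4^- + 5 Fe^2+ + 8 H^+ → Mn^2+ + 5 Fe^3+ + 4 H2O
n(KMnO4) per titration = 0.02765 × 0.01829 = 5.057 × 10^-4 mol
From the 5:1 ratio, n(FeSO4·(NH4)2SO4·6H2O) in each aliquot = 5/1 × 5.057 × 10^-4 = 2.529 × 10^-3 mol
n(FeSO4·(NH4)2SO4·6H2O) in the whole flask = 2.529 × 10^-3 × 200.0/50.00 = 0.01011 mol
mass of FeSO4·(NH4)2SO4·6H2O = 0.01011 × 392.14 = 3.966 g
% FeSO4·(NH4)2SO4·6H2O = 3.966 / 4.067 × 100 = 97.52 %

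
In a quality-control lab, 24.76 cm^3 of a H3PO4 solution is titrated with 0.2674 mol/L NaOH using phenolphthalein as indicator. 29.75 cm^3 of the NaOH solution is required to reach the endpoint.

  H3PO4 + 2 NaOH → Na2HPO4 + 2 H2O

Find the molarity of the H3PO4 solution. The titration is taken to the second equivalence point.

n(NaOH) = 0.02975 L × 0.2674 mol/L = 7.955 × 10^-3 mol
From the 1:2 mole ratio, n(H3PO4) = 1/2 × 7.955 × 10^-3 = 3.978 × 10^-3 mol
[H3PO4] = 3.978 × 10^-3 mol / 0.02476 L = 0.1606 mol/L

0.1606 mol/L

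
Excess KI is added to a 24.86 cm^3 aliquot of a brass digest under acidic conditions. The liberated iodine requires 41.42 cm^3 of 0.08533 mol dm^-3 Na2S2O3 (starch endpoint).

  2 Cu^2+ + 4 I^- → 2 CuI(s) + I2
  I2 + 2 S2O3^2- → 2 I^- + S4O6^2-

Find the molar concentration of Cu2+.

0.1422 mol/L

n(S2O3^2-) = 0.04142 × 0.08533 = 3.534 × 10^-3 mol
n(I2) = n(S2O3^2-)/2 = 1.767 × 10^-3 mol
From the 2:1 ratio, n(Cu2+) in the aliquot = 2/1 × 1.767 × 10^-3 = 3.534 × 10^-3 mol
[Cu2+] = 3.534 × 10^-3 / 0.02486 = 0.1422 mol/L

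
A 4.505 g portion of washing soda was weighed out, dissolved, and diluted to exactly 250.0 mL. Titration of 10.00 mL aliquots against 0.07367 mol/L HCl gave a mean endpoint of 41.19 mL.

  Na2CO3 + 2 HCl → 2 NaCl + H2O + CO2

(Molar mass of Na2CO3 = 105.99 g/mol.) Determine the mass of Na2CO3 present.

4.020 g

n(HCl) per titration = 0.04119 × 0.07367 = 3.034 × 10^-3 mol
From the 1:2 ratio, n(Na2CO3) in each aliquot = 1/2 × 3.034 × 10^-3 = 1.517 × 10^-3 mol
n(Na2CO3) in the whole flask = 1.517 × 10^-3 × 250.0/10.00 = 0.03793 mol
mass of Na2CO3 = 0.03793 × 105.99 = 4.020 g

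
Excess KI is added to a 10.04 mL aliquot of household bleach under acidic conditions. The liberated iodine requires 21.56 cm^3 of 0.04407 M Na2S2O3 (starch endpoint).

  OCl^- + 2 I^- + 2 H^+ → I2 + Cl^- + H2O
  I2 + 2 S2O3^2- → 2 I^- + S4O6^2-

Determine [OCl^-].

0.04732 M

n(S2O3^2-) = 0.02156 × 0.04407 = 9.501 × 10^-4 mol
n(I2) = n(S2O3^2-)/2 = 4.751 × 10^-4 mol
n(OCl^-) in the aliquot = 4.751 × 10^-4 mol (1:1 ratio)
[OCl^-] = 4.751 × 10^-4 / 0.01004 = 0.04732 mol/L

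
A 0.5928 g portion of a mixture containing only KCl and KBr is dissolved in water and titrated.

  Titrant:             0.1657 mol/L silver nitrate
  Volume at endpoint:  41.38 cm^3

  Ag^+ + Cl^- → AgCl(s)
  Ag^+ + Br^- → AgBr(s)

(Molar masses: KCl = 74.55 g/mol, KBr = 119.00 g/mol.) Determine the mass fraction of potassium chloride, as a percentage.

63.13 %

n(AgNO3) = 0.04138 × 0.1657 = 6.857 × 10^-3 mol
Let x = n(KCl), y = n(KBr).
Titrant: 1x + 1y = 6.857 × 10^-3;  mass: 74.55x + 119.00y = 0.5928
Solving, x = 5.020 × 10^-3 mol, y = 1.837 × 10^-3 mol
mass of KCl = 5.020 × 10^-3 × 74.55 = 0.3742 g
% KCl = 0.3742 / 0.5928 × 100 = 63.13 %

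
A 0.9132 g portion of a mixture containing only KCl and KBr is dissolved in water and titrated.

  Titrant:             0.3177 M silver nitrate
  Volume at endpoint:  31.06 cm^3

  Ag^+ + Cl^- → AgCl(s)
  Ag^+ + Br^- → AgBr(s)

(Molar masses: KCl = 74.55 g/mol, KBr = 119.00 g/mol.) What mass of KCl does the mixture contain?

n(AgNO3) = 0.03106 × 0.3177 = 9.868 × 10^-3 mol
Let x = n(KCl), y = n(KBr).
Titrant: 1x + 1y = 9.868 × 10^-3;  mass: 74.55x + 119.00y = 0.9132
Solving, x = 5.873 × 10^-3 mol, y = 3.995 × 10^-3 mol
mass of KCl = 5.873 × 10^-3 × 74.55 = 0.4378 g

0.4378 g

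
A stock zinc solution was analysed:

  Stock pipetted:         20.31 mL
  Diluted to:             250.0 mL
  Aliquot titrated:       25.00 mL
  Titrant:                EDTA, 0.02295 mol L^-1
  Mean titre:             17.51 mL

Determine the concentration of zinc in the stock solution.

Zn^2+ + EDTA^4- → [Zn(EDTA)]^2-
n(EDTA) = 0.01751 × 0.02295 = 4.019 × 10^-4 mol
n(Zn2+) in the aliquot = 4.019 × 10^-4 mol (1:1 ratio)
[Zn2+]_dilute = 4.019 × 10^-4 / 0.02500 = 0.01607 mol/L
Dilution factor = 250.0 / 20.31 = 12.31
[Zn2+]_stock = 0.01607 × 12.31 = 0.1979 mol/L

0.1979 mol/L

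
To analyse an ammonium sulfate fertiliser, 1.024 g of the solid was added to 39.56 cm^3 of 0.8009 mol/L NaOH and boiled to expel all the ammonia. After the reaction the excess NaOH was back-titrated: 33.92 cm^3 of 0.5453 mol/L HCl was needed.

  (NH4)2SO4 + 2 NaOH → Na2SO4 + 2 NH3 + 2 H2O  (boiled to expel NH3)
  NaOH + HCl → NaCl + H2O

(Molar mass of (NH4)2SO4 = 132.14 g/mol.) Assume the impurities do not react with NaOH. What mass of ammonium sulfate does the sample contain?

n(NaOH) added = 0.03956 × 0.8009 = 0.03168 mol
n(HCl) used in back-titration = 0.03392 × 0.5453 = 0.01850 mol
n(NaOH) left over = 0.01850 mol (1:1 ratio)
n(NaOH) consumed by analyte = 0.03168 − 0.01850 = 0.01319 mol
From the 1:2 ratio, n((NH4)2SO4) = 1/2 × 0.01319 = 6.594 × 10^-3 mol
mass of (NH4)2SO4 = 6.594 × 10^-3 × 132.14 = 0.8713 g

0.8713 g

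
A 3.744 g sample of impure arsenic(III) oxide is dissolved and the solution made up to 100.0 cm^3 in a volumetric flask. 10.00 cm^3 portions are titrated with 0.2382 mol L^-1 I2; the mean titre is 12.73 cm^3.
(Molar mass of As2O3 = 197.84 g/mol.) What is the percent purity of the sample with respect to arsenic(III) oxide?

80.12 %

As2O3 + 2 I2 + 2 H2O → As2O5 + 4 HI
n(I2) per titration = 0.01273 × 0.2382 = 3.032 × 10^-3 mol
From the 1:2 ratio, n(As2O3) in each aliquot = 1/2 × 3.032 × 10^-3 = 1.516 × 10^-3 mol
n(As2O3) in the whole flask = 1.516 × 10^-3 × 100.0/10.00 = 0.01516 mol
mass of As2O3 = 0.01516 × 197.84 = 3.000 g
% As2O3 = 3.000 / 3.744 × 100 = 80.12 %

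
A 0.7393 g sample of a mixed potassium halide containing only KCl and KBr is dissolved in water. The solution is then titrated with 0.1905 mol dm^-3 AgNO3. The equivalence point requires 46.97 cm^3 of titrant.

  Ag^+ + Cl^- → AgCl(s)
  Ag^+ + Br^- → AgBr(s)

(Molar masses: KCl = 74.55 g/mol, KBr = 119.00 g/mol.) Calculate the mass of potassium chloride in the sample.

n(AgNO3) = 0.04697 × 0.1905 = 8.948 × 10^-3 mol
Let x = n(KCl), y = n(KBr).
Titrant: 1x + 1y = 8.948 × 10^-3;  mass: 74.55x + 119.00y = 0.7393
Solving, x = 7.323 × 10^-3 mol, y = 1.625 × 10^-3 mol
mass of KCl = 7.323 × 10^-3 × 74.55 = 0.5459 g

0.5459 g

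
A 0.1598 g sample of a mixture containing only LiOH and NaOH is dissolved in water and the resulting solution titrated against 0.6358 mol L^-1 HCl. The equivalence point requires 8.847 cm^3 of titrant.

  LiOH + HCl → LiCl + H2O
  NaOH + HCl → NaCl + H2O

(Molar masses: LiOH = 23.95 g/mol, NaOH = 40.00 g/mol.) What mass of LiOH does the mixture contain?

0.09729 g

n(HCl) = 0.008847 × 0.6358 = 5.625 × 10^-3 mol
Let x = n(LiOH), y = n(NaOH).
Titrant: 1x + 1y = 5.625 × 10^-3;  mass: 23.95x + 40.00y = 0.1598
Solving, x = 4.062 × 10^-3 mol, y = 1.563 × 10^-3 mol
mass of LiOH = 4.062 × 10^-3 × 23.95 = 0.09729 g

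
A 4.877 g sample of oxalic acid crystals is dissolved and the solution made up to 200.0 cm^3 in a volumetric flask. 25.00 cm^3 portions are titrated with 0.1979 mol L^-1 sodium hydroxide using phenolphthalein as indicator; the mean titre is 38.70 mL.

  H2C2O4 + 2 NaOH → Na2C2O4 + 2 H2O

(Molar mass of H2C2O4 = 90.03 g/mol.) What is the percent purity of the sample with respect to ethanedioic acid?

56.55 %

n(NaOH) per titration = 0.03870 × 0.1979 = 7.659 × 10^-3 mol
From the 1:2 ratio, n(H2C2O4) in each aliquot = 1/2 × 7.659 × 10^-3 = 3.829 × 10^-3 mol
n(H2C2O4) in the whole flask = 3.829 × 10^-3 × 200.0/25.00 = 0.03063 mol
mass of H2C2O4 = 0.03063 × 90.03 = 2.758 g
% H2C2O4 = 2.758 / 4.877 × 100 = 56.55 %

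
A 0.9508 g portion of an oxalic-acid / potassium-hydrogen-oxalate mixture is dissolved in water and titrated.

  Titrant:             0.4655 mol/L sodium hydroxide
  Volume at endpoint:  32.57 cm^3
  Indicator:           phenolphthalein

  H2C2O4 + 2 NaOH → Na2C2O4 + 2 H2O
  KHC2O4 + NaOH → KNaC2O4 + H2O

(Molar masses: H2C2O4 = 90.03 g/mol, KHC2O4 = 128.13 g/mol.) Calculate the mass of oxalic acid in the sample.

0.5372 g

n(NaOH) = 0.03257 × 0.4655 = 0.01516 mol
Let x = n(H2C2O4), y = n(KHC2O4).
Titrant: 2x + 1y = 0.01516;  mass: 90.03x + 128.13y = 0.9508
Solving, x = 5.967 × 10^-3 mol, y = 3.228 × 10^-3 mol
mass of H2C2O4 = 5.967 × 10^-3 × 90.03 = 0.5372 g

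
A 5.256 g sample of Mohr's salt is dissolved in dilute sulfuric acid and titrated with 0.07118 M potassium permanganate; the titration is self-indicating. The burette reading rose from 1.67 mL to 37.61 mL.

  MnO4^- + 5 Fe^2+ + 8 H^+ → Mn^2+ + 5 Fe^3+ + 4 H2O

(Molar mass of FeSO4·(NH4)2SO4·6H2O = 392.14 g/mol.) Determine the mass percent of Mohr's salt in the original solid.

95.43 %

n(KMnO4) = 0.03594 L × 0.07118 mol/L = 2.558 × 10^-3 mol
From the 5:1 ratio, n(FeSO4·(NH4)2SO4·6H2O) = 5/1 × 2.558 × 10^-3 = 0.01279 mol
mass of FeSO4·(NH4)2SO4·6H2O = 0.01279 × 392.14 g/mol = 5.016 g
% FeSO4·(NH4)2SO4·6H2O = 5.016 / 5.256 × 100 = 95.43 %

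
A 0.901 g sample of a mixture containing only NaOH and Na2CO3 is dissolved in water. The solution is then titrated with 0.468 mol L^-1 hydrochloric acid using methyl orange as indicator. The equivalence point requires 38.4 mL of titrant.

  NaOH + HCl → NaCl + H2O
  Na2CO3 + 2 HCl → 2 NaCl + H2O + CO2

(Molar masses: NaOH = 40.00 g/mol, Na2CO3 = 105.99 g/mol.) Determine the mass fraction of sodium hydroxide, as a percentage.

n(HCl) = 0.0384 × 0.468 = 0.0180 mol
Let x = n(NaOH), y = n(Na2CO3).
Titrant: 1x + 2y = 0.0180;  mass: 40.00x + 105.99y = 0.901
Solving, x = 3.95 × 10^-3 mol, y = 7.01 × 10^-3 mol
mass of NaOH = 3.95 × 10^-3 × 40.00 = 0.158 g
% NaOH = 0.158 / 0.901 × 100 = 17.6 %

17.6 %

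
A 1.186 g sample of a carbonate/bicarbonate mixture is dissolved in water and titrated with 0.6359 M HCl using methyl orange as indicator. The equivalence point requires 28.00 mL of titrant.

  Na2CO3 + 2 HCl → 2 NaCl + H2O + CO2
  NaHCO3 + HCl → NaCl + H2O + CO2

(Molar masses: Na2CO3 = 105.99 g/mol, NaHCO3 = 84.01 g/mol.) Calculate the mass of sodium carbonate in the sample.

0.5294 g

n(HCl) = 0.02800 × 0.6359 = 0.01781 mol
Let x = n(Na2CO3), y = n(NaHCO3).
Titrant: 2x + 1y = 0.01781;  mass: 105.99x + 84.01y = 1.186
Solving, x = 4.995 × 10^-3 mol, y = 7.816 × 10^-3 mol
mass of Na2CO3 = 4.995 × 10^-3 × 105.99 = 0.5294 g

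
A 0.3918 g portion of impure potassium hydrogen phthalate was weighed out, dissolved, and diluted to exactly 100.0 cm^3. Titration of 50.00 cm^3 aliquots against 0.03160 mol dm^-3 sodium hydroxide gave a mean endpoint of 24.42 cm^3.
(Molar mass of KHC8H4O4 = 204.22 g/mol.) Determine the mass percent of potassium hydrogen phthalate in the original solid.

KHC8H4O4 + NaOH → KNaC8H4O4 + H2O
n(NaOH) per titration = 0.02442 × 0.03160 = 7.717 × 10^-4 mol
n(KHC8H4O4) in each aliquot = 7.717 × 10^-4 mol (1:1 ratio)
n(KHC8H4O4) in the whole flask = 7.717 × 10^-4 × 100.0/50.00 = 1.543 × 10^-3 mol
mass of KHC8H4O4 = 1.543 × 10^-3 × 204.22 = 0.3152 g
% KHC8H4O4 = 0.3152 / 0.3918 × 100 = 80.44 %

80.44 %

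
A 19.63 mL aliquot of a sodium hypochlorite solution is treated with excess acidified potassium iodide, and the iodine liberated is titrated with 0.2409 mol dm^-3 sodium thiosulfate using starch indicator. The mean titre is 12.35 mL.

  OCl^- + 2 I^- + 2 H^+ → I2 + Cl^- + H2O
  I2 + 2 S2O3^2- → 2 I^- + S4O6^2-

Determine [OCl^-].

n(S2O3^2-) = 0.01235 × 0.2409 = 2.975 × 10^-3 mol
n(I2) = n(S2O3^2-)/2 = 1.488 × 10^-3 mol
n(OCl^-) in the aliquot = 1.488 × 10^-3 mol (1:1 ratio)
[OCl^-] = 1.488 × 10^-3 / 0.01963 = 0.07578 mol/L

0.07578 mol/L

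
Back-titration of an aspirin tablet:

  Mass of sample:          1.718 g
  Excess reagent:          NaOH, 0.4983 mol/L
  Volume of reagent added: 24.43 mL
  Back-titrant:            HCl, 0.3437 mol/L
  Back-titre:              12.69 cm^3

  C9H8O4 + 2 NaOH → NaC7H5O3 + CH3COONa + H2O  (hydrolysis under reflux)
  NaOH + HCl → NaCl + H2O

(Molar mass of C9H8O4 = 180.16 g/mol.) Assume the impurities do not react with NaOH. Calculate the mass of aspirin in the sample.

n(NaOH) added = 0.02443 × 0.4983 = 0.01217 mol
n(HCl) used in back-titration = 0.01269 × 0.3437 = 4.362 × 10^-3 mol
n(NaOH) left over = 4.362 × 10^-3 mol (1:1 ratio)
n(NaOH) consumed by analyte = 0.01217 − 4.362 × 10^-3 = 7.812 × 10^-3 mol
From the 1:2 ratio, n(C9H8O4) = 1/2 × 7.812 × 10^-3 = 3.906 × 10^-3 mol
mass of C9H8O4 = 3.906 × 10^-3 × 180.16 = 0.7037 g

0.7037 g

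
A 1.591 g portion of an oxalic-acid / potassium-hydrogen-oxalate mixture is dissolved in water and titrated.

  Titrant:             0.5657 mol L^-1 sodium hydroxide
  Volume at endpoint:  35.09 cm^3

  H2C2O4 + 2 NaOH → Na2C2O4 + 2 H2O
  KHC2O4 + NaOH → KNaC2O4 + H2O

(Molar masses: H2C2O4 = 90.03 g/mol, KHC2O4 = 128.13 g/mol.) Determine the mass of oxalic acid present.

n(NaOH) = 0.03509 × 0.5657 = 0.01985 mol
Let x = n(H2C2O4), y = n(KHC2O4).
Titrant: 2x + 1y = 0.01985;  mass: 90.03x + 128.13y = 1.591
Solving, x = 5.730 × 10^-3 mol, y = 8.391 × 10^-3 mol
mass of H2C2O4 = 5.730 × 10^-3 × 90.03 = 0.5158 g

0.5158 g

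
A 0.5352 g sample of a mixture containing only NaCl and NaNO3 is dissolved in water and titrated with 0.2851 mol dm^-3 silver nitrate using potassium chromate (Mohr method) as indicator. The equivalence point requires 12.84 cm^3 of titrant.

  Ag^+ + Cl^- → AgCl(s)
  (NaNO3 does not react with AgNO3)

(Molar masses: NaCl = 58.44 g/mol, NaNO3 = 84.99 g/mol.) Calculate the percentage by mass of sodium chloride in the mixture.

n(AgNO3) = 0.01284 × 0.2851 = 3.661 × 10^-3 mol
Let x = n(NaCl), y = n(NaNO3).
Titrant: 1x = 3.661 × 10^-3;  mass: 58.44x + 84.99y = 0.5352
Solving, x = 3.661 × 10^-3 mol, y = 3.780 × 10^-3 mol
mass of NaCl = 3.661 × 10^-3 × 58.44 = 0.2139 g
% NaCl = 0.2139 / 0.5352 × 100 = 39.97 %

39.97 %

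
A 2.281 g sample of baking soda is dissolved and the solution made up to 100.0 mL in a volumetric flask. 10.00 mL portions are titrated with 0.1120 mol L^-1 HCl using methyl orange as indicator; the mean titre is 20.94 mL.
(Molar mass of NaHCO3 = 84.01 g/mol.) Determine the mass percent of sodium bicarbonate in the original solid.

NaHCO3 + HCl → NaCl + H2O + CO2
n(HCl) per titration = 0.02094 × 0.1120 = 2.345 × 10^-3 mol
n(NaHCO3) in each aliquot = 2.345 × 10^-3 mol (1:1 ratio)
n(NaHCO3) in the whole flask = 2.345 × 10^-3 × 100.0/10.00 = 0.02345 mol
mass of NaHCO3 = 0.02345 × 84.01 = 1.970 g
% NaHCO3 = 1.970 / 2.281 × 100 = 86.38 %

86.38 %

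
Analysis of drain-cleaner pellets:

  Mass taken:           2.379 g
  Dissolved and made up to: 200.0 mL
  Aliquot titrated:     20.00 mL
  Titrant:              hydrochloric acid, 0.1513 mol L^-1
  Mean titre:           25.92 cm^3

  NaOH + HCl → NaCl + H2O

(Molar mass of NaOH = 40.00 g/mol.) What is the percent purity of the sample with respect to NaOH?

65.94 %

n(HCl) per titration = 0.02592 × 0.1513 = 3.922 × 10^-3 mol
n(NaOH) in each aliquot = 3.922 × 10^-3 mol (1:1 ratio)
n(NaOH) in the whole flask = 3.922 × 10^-3 × 200.0/20.00 = 0.03922 mol
mass of NaOH = 0.03922 × 40.00 = 1.569 g
% NaOH = 1.569 / 2.379 × 100 = 65.94 %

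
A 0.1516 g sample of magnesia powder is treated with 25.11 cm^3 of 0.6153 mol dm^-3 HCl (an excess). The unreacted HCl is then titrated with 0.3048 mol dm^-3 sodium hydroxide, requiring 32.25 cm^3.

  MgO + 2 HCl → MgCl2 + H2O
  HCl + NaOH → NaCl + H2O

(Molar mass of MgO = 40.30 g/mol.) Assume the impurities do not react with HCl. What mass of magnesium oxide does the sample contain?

n(HCl) added = 0.02511 × 0.6153 = 0.01545 mol
n(NaOH) used in back-titration = 0.03225 × 0.3048 = 9.830 × 10^-3 mol
n(HCl) left over = 9.830 × 10^-3 mol (1:1 ratio)
n(HCl) consumed by analyte = 0.01545 − 9.830 × 10^-3 = 5.620 × 10^-3 mol
From the 1:2 ratio, n(MgO) = 1/2 × 5.620 × 10^-3 = 2.810 × 10^-3 mol
mass of MgO = 2.810 × 10^-3 × 40.30 = 0.1133 g

0.1133 g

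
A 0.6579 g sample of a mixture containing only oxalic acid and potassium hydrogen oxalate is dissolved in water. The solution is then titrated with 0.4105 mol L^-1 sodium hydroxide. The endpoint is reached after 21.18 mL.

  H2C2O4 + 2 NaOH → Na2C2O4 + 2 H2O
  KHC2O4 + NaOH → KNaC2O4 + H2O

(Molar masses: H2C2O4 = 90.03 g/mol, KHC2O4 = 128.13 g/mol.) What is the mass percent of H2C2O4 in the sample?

n(NaOH) = 0.02118 × 0.4105 = 8.694 × 10^-3 mol
Let x = n(H2C2O4), y = n(KHC2O4).
Titrant: 2x + 1y = 8.694 × 10^-3;  mass: 90.03x + 128.13y = 0.6579
Solving, x = 2.744 × 10^-3 mol, y = 3.207 × 10^-3 mol
mass of H2C2O4 = 2.744 × 10^-3 × 90.03 = 0.2470 g
% H2C2O4 = 0.2470 / 0.6579 × 100 = 37.55 %

37.55 %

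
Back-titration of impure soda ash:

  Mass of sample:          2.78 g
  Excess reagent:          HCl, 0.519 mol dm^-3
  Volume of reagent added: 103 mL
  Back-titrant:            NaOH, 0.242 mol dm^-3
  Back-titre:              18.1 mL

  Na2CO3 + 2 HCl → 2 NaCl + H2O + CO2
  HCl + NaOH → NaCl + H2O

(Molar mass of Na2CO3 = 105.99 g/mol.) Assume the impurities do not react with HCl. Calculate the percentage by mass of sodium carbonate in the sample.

n(HCl) added = 0.103 × 0.519 = 0.0535 mol
n(NaOH) used in back-titration = 0.0181 × 0.242 = 4.38 × 10^-3 mol
n(HCl) left over = 4.38 × 10^-3 mol (1:1 ratio)
n(HCl) consumed by analyte = 0.0535 − 4.38 × 10^-3 = 0.0491 mol
From the 1:2 ratio, n(Na2CO3) = 1/2 × 0.0491 = 0.0245 mol
mass of Na2CO3 = 0.0245 × 105.99 = 2.60 g
% Na2CO3 = 2.60 / 2.78 × 100 = 93.6 %

93.6 %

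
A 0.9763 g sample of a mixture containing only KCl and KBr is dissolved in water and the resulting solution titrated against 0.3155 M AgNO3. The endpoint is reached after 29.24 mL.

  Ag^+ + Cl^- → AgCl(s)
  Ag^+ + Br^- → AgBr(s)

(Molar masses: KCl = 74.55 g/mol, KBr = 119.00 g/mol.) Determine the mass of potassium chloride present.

n(AgNO3) = 0.02924 × 0.3155 = 9.225 × 10^-3 mol
Let x = n(KCl), y = n(KBr).
Titrant: 1x + 1y = 9.225 × 10^-3;  mass: 74.55x + 119.00y = 0.9763
Solving, x = 2.733 × 10^-3 mol, y = 6.492 × 10^-3 mol
mass of KCl = 2.733 × 10^-3 × 74.55 = 0.2038 g

0.2038 g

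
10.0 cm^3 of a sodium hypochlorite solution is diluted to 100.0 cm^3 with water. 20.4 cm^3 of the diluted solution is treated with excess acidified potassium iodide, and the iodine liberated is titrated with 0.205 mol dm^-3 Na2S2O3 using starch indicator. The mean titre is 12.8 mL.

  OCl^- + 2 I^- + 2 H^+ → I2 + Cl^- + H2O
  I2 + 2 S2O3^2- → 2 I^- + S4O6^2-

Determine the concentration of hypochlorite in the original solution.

0.643 mol/L

n(S2O3^2-) = 0.0128 × 0.205 = 2.62 × 10^-3 mol
n(I2) = n(S2O3^2-)/2 = 1.31 × 10^-3 mol
n(OCl^-) in the aliquot = 1.31 × 10^-3 mol (1:1 ratio)
[OCl^-]_dilute = 1.31 × 10^-3 / 0.0204 = 0.0643 mol/L
[OCl^-]_original = 0.0643 × 100.0/10.0 = 0.643 mol/L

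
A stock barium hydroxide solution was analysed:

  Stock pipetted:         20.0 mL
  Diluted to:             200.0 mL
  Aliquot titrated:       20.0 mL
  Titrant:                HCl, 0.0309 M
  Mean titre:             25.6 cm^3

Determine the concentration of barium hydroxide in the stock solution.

0.198 M

Ba(OH)2 + 2 HCl → BaCl2 + 2 H2O
n(HCl) = 0.0256 × 0.0309 = 7.91 × 10^-4 mol
From the 1:2 ratio, n(Ba(OH)2) in the aliquot = 1/2 × 7.91 × 10^-4 = 3.96 × 10^-4 mol
[Ba(OH)2]_dilute = 3.96 × 10^-4 / 0.0200 = 0.0198 mol/L
Dilution factor = 200.0 / 20.0 = 10.00
[Ba(OH)2]_stock = 0.0198 × 10.00 = 0.198 mol/L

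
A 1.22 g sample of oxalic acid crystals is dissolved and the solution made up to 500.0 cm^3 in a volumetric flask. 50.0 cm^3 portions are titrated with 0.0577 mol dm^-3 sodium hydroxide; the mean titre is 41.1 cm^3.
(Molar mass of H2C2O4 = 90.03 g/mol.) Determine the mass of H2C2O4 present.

1.07 g

H2C2O4 + 2 NaOH → Na2C2O4 + 2 H2O
n(NaOH) per titration = 0.0411 × 0.0577 = 2.37 × 10^-3 mol
From the 1:2 ratio, n(H2C2O4) in each aliquot = 1/2 × 2.37 × 10^-3 = 1.19 × 10^-3 mol
n(H2C2O4) in the whole flask = 1.19 × 10^-3 × 500.0/50.0 = 0.0119 mol
mass of H2C2O4 = 0.0119 × 90.03 = 1.07 g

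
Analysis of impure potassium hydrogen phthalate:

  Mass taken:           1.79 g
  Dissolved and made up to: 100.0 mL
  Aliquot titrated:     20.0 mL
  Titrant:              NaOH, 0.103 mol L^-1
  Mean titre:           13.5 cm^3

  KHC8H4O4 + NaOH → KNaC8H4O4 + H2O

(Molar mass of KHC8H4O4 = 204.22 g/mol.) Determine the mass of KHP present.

1.42 g

n(NaOH) per titration = 0.0135 × 0.103 = 1.39 × 10^-3 mol
n(KHC8H4O4) in each aliquot = 1.39 × 10^-3 mol (1:1 ratio)
n(KHC8H4O4) in the whole flask = 1.39 × 10^-3 × 100.0/20.0 = 6.95 × 10^-3 mol
mass of KHC8H4O4 = 6.95 × 10^-3 × 204.22 = 1.42 g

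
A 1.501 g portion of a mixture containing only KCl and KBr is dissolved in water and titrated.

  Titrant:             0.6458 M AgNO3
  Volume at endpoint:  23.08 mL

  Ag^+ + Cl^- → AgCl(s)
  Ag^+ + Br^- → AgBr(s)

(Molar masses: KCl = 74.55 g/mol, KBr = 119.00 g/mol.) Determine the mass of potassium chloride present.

n(AgNO3) = 0.02308 × 0.6458 = 0.01491 mol
Let x = n(KCl), y = n(KBr).
Titrant: 1x + 1y = 0.01491;  mass: 74.55x + 119.00y = 1.501
Solving, x = 6.135 × 10^-3 mol, y = 8.770 × 10^-3 mol
mass of KCl = 6.135 × 10^-3 × 74.55 = 0.4574 g

0.4574 g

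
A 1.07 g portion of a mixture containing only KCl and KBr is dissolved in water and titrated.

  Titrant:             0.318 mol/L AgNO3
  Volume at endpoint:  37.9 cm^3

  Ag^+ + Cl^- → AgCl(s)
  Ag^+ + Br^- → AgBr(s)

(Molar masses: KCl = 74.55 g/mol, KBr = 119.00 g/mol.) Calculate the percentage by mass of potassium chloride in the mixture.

57.1 %

n(AgNO3) = 0.0379 × 0.318 = 0.0121 mol
Let x = n(KCl), y = n(KBr).
Titrant: 1x + 1y = 0.0121;  mass: 74.55x + 119.00y = 1.07
Solving, x = 8.19 × 10^-3 mol, y = 3.86 × 10^-3 mol
mass of KCl = 8.19 × 10^-3 × 74.55 = 0.611 g
% KCl = 0.611 / 1.07 × 100 = 57.1 %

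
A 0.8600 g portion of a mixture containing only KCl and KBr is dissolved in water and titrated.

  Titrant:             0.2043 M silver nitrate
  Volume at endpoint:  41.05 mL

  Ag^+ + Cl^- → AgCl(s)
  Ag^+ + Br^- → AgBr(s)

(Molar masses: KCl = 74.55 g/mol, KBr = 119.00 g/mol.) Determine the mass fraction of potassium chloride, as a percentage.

26.91 %

n(AgNO3) = 0.04105 × 0.2043 = 8.387 × 10^-3 mol
Let x = n(KCl), y = n(KBr).
Titrant: 1x + 1y = 8.387 × 10^-3;  mass: 74.55x + 119.00y = 0.8600
Solving, x = 3.105 × 10^-3 mol, y = 5.282 × 10^-3 mol
mass of KCl = 3.105 × 10^-3 × 74.55 = 0.2314 g
% KCl = 0.2314 / 0.8600 × 100 = 26.91 %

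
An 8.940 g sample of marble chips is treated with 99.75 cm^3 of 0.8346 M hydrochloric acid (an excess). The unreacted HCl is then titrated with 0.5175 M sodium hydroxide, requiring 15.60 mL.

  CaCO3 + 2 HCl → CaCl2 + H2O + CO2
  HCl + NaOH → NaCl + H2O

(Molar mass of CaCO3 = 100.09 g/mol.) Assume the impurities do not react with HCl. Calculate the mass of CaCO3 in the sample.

n(HCl) added = 0.09975 × 0.8346 = 0.08325 mol
n(NaOH) used in back-titration = 0.01560 × 0.5175 = 8.073 × 10^-3 mol
n(HCl) left over = 8.073 × 10^-3 mol (1:1 ratio)
n(HCl) consumed by analyte = 0.08325 − 8.073 × 10^-3 = 0.07518 mol
From the 1:2 ratio, n(CaCO3) = 1/2 × 0.07518 = 0.03759 mol
mass of CaCO3 = 0.03759 × 100.09 = 3.762 g

3.762 g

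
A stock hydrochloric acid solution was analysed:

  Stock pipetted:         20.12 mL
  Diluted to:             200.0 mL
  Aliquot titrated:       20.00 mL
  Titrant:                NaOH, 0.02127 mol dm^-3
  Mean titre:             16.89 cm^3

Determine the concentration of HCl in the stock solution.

HCl + NaOH → NaCl + H2O
n(NaOH) = 0.01689 × 0.02127 = 3.593 × 10^-4 mol
n(HCl) in the aliquot = 3.593 × 10^-4 mol (1:1 ratio)
[HCl]_dilute = 3.593 × 10^-4 / 0.02000 = 0.01796 mol/L
Dilution factor = 200.0 / 20.12 = 9.940
[HCl]_stock = 0.01796 × 9.940 = 0.1786 mol/L

0.1786 mol/L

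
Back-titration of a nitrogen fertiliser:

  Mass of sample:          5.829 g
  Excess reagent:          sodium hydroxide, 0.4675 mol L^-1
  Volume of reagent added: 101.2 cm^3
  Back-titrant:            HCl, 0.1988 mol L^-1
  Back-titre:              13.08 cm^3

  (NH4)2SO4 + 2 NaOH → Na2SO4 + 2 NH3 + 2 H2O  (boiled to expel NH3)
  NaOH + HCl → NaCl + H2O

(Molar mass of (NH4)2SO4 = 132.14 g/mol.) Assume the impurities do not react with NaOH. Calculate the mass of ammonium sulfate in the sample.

n(NaOH) added = 0.1012 × 0.4675 = 0.04731 mol
n(HCl) used in back-titration = 0.01308 × 0.1988 = 2.600 × 10^-3 mol
n(NaOH) left over = 2.600 × 10^-3 mol (1:1 ratio)
n(NaOH) consumed by analyte = 0.04731 − 2.600 × 10^-3 = 0.04471 mol
From the 1:2 ratio, n((NH4)2SO4) = 1/2 × 0.04471 = 0.02236 mol
mass of (NH4)2SO4 = 0.02236 × 132.14 = 2.954 g

2.954 g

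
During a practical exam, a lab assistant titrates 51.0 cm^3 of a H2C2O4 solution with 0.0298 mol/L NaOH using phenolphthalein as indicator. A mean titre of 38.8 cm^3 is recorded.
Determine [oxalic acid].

H2C2O4 + 2 NaOH → Na2C2O4 + 2 H2O
n(NaOH) = 0.0388 L × 0.0298 mol/L = 1.16 × 10^-3 mol
From the 1:2 mole ratio, n(H2C2O4) = 1/2 × 1.16 × 10^-3 = 5.78 × 10^-4 mol
[H2C2O4] = 5.78 × 10^-4 mol / 0.0510 L = 0.0113 mol/L

0.0113 mol/L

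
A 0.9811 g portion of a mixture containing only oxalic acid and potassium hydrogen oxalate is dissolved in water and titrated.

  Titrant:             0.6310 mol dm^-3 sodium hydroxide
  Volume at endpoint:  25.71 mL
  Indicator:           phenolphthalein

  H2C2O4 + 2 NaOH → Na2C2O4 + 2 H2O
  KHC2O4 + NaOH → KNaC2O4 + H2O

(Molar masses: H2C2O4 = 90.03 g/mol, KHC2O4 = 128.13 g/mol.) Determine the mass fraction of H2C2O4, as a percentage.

n(NaOH) = 0.02571 × 0.6310 = 0.01622 mol
Let x = n(H2C2O4), y = n(KHC2O4).
Titrant: 2x + 1y = 0.01622;  mass: 90.03x + 128.13y = 0.9811
Solving, x = 6.603 × 10^-3 mol, y = 3.018 × 10^-3 mol
mass of H2C2O4 = 6.603 × 10^-3 × 90.03 = 0.5944 g
% H2C2O4 = 0.5944 / 0.9811 × 100 = 60.59 %

60.59 %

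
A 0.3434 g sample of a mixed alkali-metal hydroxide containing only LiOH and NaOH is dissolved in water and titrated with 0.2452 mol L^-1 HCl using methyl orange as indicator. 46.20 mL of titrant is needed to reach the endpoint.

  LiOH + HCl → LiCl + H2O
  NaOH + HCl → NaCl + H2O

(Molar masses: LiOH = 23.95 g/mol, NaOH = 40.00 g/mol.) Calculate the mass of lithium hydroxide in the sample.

0.1637 g

n(HCl) = 0.04620 × 0.2452 = 0.01133 mol
Let x = n(LiOH), y = n(NaOH).
Titrant: 1x + 1y = 0.01133;  mass: 23.95x + 40.00y = 0.3434
Solving, x = 6.837 × 10^-3 mol, y = 4.492 × 10^-3 mol
mass of LiOH = 6.837 × 10^-3 × 23.95 = 0.1637 g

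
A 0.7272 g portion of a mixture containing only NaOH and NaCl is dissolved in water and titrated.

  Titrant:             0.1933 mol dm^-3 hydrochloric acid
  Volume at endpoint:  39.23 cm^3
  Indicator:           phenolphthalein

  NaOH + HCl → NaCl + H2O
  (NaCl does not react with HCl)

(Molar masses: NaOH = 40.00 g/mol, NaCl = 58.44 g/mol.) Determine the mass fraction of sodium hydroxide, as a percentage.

41.71 %

n(HCl) = 0.03923 × 0.1933 = 7.583 × 10^-3 mol
Let x = n(NaOH), y = n(NaCl).
Titrant: 1x = 7.583 × 10^-3;  mass: 40.00x + 58.44y = 0.7272
Solving, x = 7.583 × 10^-3 mol, y = 7.253 × 10^-3 mol
mass of NaOH = 7.583 × 10^-3 × 40.00 = 0.3033 g
% NaOH = 0.3033 / 0.7272 × 100 = 41.71 %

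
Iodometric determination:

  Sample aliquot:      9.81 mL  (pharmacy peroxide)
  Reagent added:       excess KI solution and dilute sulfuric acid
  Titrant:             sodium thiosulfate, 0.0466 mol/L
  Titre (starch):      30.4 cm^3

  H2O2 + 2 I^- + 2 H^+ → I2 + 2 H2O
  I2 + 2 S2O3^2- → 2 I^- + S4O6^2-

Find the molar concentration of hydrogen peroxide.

n(S2O3^2-) = 0.0304 × 0.0466 = 1.42 × 10^-3 mol
n(I2) = n(S2O3^2-)/2 = 7.08 × 10^-4 mol
n(H2O2) in the aliquot = 7.08 × 10^-4 mol (1:1 ratio)
[H2O2] = 7.08 × 10^-4 / 0.00981 = 0.0722 mol/L

0.0722 mol/L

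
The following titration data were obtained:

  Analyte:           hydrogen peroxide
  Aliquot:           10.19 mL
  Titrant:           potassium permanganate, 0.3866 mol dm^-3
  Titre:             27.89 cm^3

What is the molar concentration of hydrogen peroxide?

2 MnO4^- + 5 H2O2 + 6 H^+ → 2 Mn^2+ + 5 O2 + 8 H2O
n(KMnO4) = 0.02789 L × 0.3866 mol/L = 0.01078 mol
From the 5:2 mole ratio, n(H2O2) = 5/2 × 0.01078 = 0.02696 mol
[H2O2] = 0.02696 mol / 0.01019 L = 2.645 mol/L

2.645 mol/L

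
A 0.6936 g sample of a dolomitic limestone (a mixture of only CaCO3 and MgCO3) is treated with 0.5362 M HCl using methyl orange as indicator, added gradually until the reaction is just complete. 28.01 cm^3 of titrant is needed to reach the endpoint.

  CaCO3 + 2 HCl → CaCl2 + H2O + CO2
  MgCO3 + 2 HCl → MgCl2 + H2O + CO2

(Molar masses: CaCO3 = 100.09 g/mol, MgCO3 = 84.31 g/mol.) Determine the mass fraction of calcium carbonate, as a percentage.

n(HCl) = 0.02801 × 0.5362 = 0.01502 mol
Let x = n(CaCO3), y = n(MgCO3).
Titrant: 2x + 2y = 0.01502;  mass: 100.09x + 84.31y = 0.6936
Solving, x = 3.832 × 10^-3 mol, y = 3.677 × 10^-3 mol
mass of CaCO3 = 3.832 × 10^-3 × 100.09 = 0.3836 g
% CaCO3 = 0.3836 / 0.6936 × 100 = 55.30 %

55.30 %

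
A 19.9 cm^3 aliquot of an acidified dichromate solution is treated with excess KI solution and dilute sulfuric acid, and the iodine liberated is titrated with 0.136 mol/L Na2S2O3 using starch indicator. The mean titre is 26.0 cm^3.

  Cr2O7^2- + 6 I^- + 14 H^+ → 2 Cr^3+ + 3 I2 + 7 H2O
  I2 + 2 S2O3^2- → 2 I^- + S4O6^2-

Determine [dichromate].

n(S2O3^2-) = 0.0260 × 0.136 = 3.54 × 10^-3 mol
n(I2) = n(S2O3^2-)/2 = 1.77 × 10^-3 mol
From the 1:3 ratio, n(Cr2O7^2-) in the aliquot = 1/3 × 1.77 × 10^-3 = 5.89 × 10^-4 mol
[Cr2O7^2-] = 5.89 × 10^-4 / 0.0199 = 0.0296 mol/L

0.0296 mol/L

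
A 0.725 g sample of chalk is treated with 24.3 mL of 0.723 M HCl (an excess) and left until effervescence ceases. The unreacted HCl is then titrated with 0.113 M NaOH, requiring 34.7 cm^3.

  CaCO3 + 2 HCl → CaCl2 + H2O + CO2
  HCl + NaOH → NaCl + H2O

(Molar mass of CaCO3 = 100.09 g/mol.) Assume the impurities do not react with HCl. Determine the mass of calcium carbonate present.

n(HCl) added = 0.0243 × 0.723 = 0.0176 mol
n(NaOH) used in back-titration = 0.0347 × 0.113 = 3.92 × 10^-3 mol
n(HCl) left over = 3.92 × 10^-3 mol (1:1 ratio)
n(HCl) consumed by analyte = 0.0176 − 3.92 × 10^-3 = 0.0136 mol
From the 1:2 ratio, n(CaCO3) = 1/2 × 0.0136 = 6.82 × 10^-3 mol
mass of CaCO3 = 6.82 × 10^-3 × 100.09 = 0.683 g

0.683 g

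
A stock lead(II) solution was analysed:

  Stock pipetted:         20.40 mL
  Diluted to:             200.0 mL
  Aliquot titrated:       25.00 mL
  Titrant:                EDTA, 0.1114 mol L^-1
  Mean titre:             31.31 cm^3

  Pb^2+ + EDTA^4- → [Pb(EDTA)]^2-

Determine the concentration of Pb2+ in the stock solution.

n(EDTA) = 0.03131 × 0.1114 = 3.488 × 10^-3 mol
n(Pb2+) in the aliquot = 3.488 × 10^-3 mol (1:1 ratio)
[Pb2+]_dilute = 3.488 × 10^-3 / 0.02500 = 0.1395 mol/L
Dilution factor = 200.0 / 20.40 = 9.804
[Pb2+]_stock = 0.1395 × 9.804 = 1.368 mol/L

1.368 mol/L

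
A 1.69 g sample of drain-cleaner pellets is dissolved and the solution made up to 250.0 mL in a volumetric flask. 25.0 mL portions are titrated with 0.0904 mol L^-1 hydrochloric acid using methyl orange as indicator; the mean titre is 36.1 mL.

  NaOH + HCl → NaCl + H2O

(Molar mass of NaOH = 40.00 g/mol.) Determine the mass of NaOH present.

n(HCl) per titration = 0.0361 × 0.0904 = 3.26 × 10^-3 mol
n(NaOH) in each aliquot = 3.26 × 10^-3 mol (1:1 ratio)
n(NaOH) in the whole flask = 3.26 × 10^-3 × 250.0/25.0 = 0.0326 mol
mass of NaOH = 0.0326 × 40.00 = 1.31 g

1.31 g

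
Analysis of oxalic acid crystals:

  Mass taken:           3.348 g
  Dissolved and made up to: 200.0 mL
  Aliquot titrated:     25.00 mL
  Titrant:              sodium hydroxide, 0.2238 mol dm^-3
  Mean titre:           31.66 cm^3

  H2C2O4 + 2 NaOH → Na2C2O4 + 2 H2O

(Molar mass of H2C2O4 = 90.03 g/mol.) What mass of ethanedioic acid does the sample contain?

2.552 g

n(NaOH) per titration = 0.03166 × 0.2238 = 7.086 × 10^-3 mol
From the 1:2 ratio, n(H2C2O4) in each aliquot = 1/2 × 7.086 × 10^-3 = 3.543 × 10^-3 mol
n(H2C2O4) in the whole flask = 3.543 × 10^-3 × 200.0/25.00 = 0.02834 mol
mass of H2C2O4 = 0.02834 × 90.03 = 2.552 g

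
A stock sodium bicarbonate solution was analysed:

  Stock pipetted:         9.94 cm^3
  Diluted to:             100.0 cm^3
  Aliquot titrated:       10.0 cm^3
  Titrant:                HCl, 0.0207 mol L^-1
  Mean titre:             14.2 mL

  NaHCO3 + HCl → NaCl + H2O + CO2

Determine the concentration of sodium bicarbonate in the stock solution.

0.296 mol/L

n(HCl) = 0.0142 × 0.0207 = 2.94 × 10^-4 mol
n(NaHCO3) in the aliquot = 2.94 × 10^-4 mol (1:1 ratio)
[NaHCO3]_dilute = 2.94 × 10^-4 / 0.0100 = 0.0294 mol/L
Dilution factor = 100.0 / 9.94 = 10.06
[NaHCO3]_stock = 0.0294 × 10.06 = 0.296 mol/L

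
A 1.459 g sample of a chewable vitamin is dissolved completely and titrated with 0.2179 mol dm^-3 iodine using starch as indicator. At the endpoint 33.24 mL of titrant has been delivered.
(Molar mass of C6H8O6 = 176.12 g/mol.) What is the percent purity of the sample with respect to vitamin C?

87.43 %

C6H8O6 + I2 → C6H6O6 + 2 HI
n(I2) = 0.03324 L × 0.2179 mol/L = 7.243 × 10^-3 mol
n(C6H8O6) = 7.243 × 10^-3 mol (1:1 ratio)
mass of C6H8O6 = 7.243 × 10^-3 × 176.12 g/mol = 1.276 g
% C6H8O6 = 1.276 / 1.459 × 100 = 87.43 %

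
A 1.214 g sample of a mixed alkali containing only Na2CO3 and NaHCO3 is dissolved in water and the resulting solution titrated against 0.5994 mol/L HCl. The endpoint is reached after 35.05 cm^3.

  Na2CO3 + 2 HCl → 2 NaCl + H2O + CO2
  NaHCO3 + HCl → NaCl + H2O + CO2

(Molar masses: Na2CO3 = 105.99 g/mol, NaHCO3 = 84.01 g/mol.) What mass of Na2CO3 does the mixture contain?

0.9414 g

n(HCl) = 0.03505 × 0.5994 = 0.02101 mol
Let x = n(Na2CO3), y = n(NaHCO3).
Titrant: 2x + 1y = 0.02101;  mass: 105.99x + 84.01y = 1.214
Solving, x = 8.882 × 10^-3 mol, y = 3.245 × 10^-3 mol
mass of Na2CO3 = 8.882 × 10^-3 × 105.99 = 0.9414 g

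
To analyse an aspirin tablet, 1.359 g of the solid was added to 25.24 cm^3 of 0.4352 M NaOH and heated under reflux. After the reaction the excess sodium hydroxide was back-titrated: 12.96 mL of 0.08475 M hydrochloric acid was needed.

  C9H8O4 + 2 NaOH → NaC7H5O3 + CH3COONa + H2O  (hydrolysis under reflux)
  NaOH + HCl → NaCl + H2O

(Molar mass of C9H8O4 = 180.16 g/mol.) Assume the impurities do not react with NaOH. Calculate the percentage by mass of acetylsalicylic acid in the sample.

65.53 %

n(NaOH) added = 0.02524 × 0.4352 = 0.01098 mol
n(HCl) used in back-titration = 0.01296 × 0.08475 = 1.098 × 10^-3 mol
n(NaOH) left over = 1.098 × 10^-3 mol (1:1 ratio)
n(NaOH) consumed by analyte = 0.01098 − 1.098 × 10^-3 = 9.886 × 10^-3 mol
From the 1:2 ratio, n(C9H8O4) = 1/2 × 9.886 × 10^-3 = 4.943 × 10^-3 mol
mass of C9H8O4 = 4.943 × 10^-3 × 180.16 = 0.8905 g
% C9H8O4 = 0.8905 / 1.359 × 100 = 65.53 %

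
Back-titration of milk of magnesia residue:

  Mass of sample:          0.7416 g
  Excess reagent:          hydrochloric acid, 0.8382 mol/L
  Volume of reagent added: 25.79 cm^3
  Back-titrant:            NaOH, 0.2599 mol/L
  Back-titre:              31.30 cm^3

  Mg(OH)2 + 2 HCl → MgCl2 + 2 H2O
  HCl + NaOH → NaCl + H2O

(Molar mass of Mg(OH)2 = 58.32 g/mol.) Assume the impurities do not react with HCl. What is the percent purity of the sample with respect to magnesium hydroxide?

53.01 %

n(HCl) added = 0.02579 × 0.8382 = 0.02162 mol
n(NaOH) used in back-titration = 0.03130 × 0.2599 = 8.135 × 10^-3 mol
n(HCl) left over = 8.135 × 10^-3 mol (1:1 ratio)
n(HCl) consumed by analyte = 0.02162 − 8.135 × 10^-3 = 0.01348 mol
From the 1:2 ratio, n(Mg(OH)2) = 1/2 × 0.01348 = 6.741 × 10^-3 mol
mass of Mg(OH)2 = 6.741 × 10^-3 × 58.32 = 0.3931 g
% Mg(OH)2 = 0.3931 / 0.7416 × 100 = 53.01 %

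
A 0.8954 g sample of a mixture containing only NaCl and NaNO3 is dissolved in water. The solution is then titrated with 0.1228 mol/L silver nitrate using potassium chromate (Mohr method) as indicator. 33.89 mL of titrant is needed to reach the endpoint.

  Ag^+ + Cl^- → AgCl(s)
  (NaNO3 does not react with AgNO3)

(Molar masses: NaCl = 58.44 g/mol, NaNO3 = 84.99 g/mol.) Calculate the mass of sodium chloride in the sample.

0.2432 g

n(AgNO3) = 0.03389 × 0.1228 = 4.162 × 10^-3 mol
Let x = n(NaCl), y = n(NaNO3).
Titrant: 1x = 4.162 × 10^-3;  mass: 58.44x + 84.99y = 0.8954
Solving, x = 4.162 × 10^-3 mol, y = 7.674 × 10^-3 mol
mass of NaCl = 4.162 × 10^-3 × 58.44 = 0.2432 g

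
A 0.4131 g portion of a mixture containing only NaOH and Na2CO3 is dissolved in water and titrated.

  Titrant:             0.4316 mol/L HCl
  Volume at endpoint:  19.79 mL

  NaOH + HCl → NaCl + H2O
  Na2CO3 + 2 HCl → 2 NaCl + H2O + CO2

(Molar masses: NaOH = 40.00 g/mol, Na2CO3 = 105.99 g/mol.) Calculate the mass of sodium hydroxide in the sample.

n(HCl) = 0.01979 × 0.4316 = 8.541 × 10^-3 mol
Let x = n(NaOH), y = n(Na2CO3).
Titrant: 1x + 2y = 8.541 × 10^-3;  mass: 40.00x + 105.99y = 0.4131
Solving, x = 3.043 × 10^-3 mol, y = 2.749 × 10^-3 mol
mass of NaOH = 3.043 × 10^-3 × 40.00 = 0.1217 g

0.1217 g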